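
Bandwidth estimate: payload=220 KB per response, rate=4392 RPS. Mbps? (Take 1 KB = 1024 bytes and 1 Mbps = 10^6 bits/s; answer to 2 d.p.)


Formula: Mbps = payload_bytes * RPS * 8 / 1e6
Payload per request = 220 KB = 220 * 1024 = 225280 bytes
Total bytes/sec = 225280 * 4392 = 989429760
Total bits/sec = 989429760 * 8 = 7915438080
Mbps = 7915438080 / 1e6 = 7915.44

7915.44 Mbps


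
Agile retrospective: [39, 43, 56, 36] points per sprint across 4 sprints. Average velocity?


Formula: Avg velocity = Total points / Number of sprints
Points: [39, 43, 56, 36]
Sum = 39 + 43 + 56 + 36 = 174
Avg velocity = 174 / 4 = 43.5 points/sprint

43.5 points/sprint


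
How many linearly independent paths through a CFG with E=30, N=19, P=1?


Formula: V(G) = E - N + 2P
V(G) = 30 - 19 + 2*1
V(G) = 11 + 2
V(G) = 13

13


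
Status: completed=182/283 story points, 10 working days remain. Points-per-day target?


Formula: Required rate = Remaining points / Days left
Remaining = 283 - 182 = 101 points
Required rate = 101 / 10 = 10.1 points/day

10.1 points/day


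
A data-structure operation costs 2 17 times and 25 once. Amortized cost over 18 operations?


Formula: Amortized cost = Total cost / Operations
Total cost = (17 * 2) + (1 * 25)
Total cost = 34 + 25 = 59
Amortized = 59 / 18 = 3.2778

3.2778


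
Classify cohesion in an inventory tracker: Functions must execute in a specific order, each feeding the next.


Reasoning: Output of one is input to next
Type: Sequential cohesion

Sequential cohesion


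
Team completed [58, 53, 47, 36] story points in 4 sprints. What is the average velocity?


Formula: Avg velocity = Total points / Number of sprints
Points: [58, 53, 47, 36]
Sum = 58 + 53 + 47 + 36 = 194
Avg velocity = 194 / 4 = 48.5 points/sprint

48.5 points/sprint


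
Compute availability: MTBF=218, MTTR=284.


Availability = MTBF / (MTBF + MTTR)
Availability = 218 / (218 + 284)
Availability = 218 / 502
Availability = 43.4263%

43.4263%


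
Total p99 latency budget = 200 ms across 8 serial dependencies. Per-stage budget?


Formula: per_stage = total_budget / stages
per_stage = 200 / 8
per_stage = 25.0 ms

25.0 ms


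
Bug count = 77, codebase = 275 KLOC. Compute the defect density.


Defect density = defects / KLOC
Defect density = 77 / 275
Defect density = 0.28 defects/KLOC

0.28 defects/KLOC


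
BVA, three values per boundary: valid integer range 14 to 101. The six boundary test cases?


Range: [14, 101]
Boundaries: just below min, min, min+1, max-1, max, just above max
Values: [13, 14, 15, 100, 101, 102]

[13, 14, 15, 100, 101, 102]


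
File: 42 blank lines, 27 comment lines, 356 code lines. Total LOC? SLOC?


Total LOC = blank + comment + code
Total LOC = 42 + 27 + 356 = 425
SLOC (source only) = code = 356

Total LOC: 425, SLOC: 356


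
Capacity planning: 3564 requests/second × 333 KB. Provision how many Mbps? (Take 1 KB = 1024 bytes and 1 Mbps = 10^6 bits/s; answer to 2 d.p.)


Formula: Mbps = payload_bytes * RPS * 8 / 1e6
Payload per request = 333 KB = 333 * 1024 = 340992 bytes
Total bytes/sec = 340992 * 3564 = 1215295488
Total bits/sec = 1215295488 * 8 = 9722363904
Mbps = 9722363904 / 1e6 = 9722.36

9722.36 Mbps


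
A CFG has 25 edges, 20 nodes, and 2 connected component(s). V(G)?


Formula: V(G) = E - N + 2P
V(G) = 25 - 20 + 2*2
V(G) = 5 + 4
V(G) = 9

9


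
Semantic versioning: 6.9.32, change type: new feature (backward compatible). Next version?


Current: 6.9.32
Change category: 'new feature (backward compatible)' → minor bump
SemVer rule: minor bump → increment MINOR, reset PATCH to 0 (MAJOR unchanged)
New: 6.10.0

6.10.0


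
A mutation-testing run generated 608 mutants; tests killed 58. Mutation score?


Mutation score = killed / total * 100
Mutation score = 58 / 608 * 100
Mutation score = 9.54%

9.54%


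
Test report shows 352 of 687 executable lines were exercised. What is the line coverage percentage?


Coverage = covered / total * 100
Coverage = 352 / 687 * 100
Coverage = 51.24%

51.24%


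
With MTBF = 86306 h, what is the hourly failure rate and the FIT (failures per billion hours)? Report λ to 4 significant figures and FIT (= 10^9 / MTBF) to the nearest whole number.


Formula: λ = 1 / MTBF; FIT = λ × 1e9 = 1e9 / MTBF
λ = 1 / 86306 ≈ 1.159e-05 failures/hour
FIT = 1e9 / 86306 ≈ 11587 failures per 1e9 hours (nearest whole number)

λ = 1.159e-05 /h, FIT = 11587


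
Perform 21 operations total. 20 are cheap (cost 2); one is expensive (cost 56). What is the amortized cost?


Formula: Amortized cost = Total cost / Operations
Total cost = (20 * 2) + (1 * 56)
Total cost = 40 + 56 = 96
Amortized = 96 / 21 = 4.5714

4.5714


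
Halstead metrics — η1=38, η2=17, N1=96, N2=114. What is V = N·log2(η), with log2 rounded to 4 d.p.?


Formula: V = N * log2(η), where N = N1 + N2 and η = η1 + η2
η = 38 + 17 = 55
N = 96 + 114 = 210
log2(55) ≈ 5.7814
V = 210 * 5.7814 = 1214.09

1214.09


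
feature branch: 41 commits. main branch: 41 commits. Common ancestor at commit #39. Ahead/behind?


Common ancestor: commit #39
feature commits after divergence: 41 - 39 = 2
main commits after divergence: 41 - 39 = 2
feature is 2 commits ahead of main
main is 2 commits ahead of feature

feature ahead: 2, main ahead: 2


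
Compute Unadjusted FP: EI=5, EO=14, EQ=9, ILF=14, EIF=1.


UFP = EI*4 + EO*5 + EQ*4 + ILF*10 + EIF*7
UFP = 5*4 + 14*5 + 9*4 + 14*10 + 1*7
UFP = 20 + 70 + 36 + 140 + 7
UFP = 273

273


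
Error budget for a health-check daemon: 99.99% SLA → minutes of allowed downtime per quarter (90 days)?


Formula: allowed downtime = period * (100 - SLA) / 100
Period (quarter (90 days)) = 129600 minutes
Unavailability fraction = (100 - 99.99) / 100
Allowed downtime = 129600 * (100 - 99.99) / 100
Allowed downtime = 12.96 minutes

12.96 minutes


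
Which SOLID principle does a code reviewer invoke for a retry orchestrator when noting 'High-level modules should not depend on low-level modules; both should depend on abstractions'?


This describes the Dependency Inversion Principle (DIP)

Dependency Inversion Principle (DIP)


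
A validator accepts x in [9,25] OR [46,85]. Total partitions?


Valid ranges: [9,25] and [46,85]
Class 1: x < 9 — invalid
Class 2: 9 ≤ x ≤ 25 — valid
Class 3: 25 < x < 46 — invalid (gap between ranges)
Class 4: 46 ≤ x ≤ 85 — valid
Class 5: x > 85 — invalid
Total equivalence classes: 5

5 equivalence classes


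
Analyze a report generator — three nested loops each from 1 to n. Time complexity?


Reasoning: three levels of nesting over n
Complexity: O(n^3)

O(n^3)


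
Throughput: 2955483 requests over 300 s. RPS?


Formula: throughput = requests / seconds
throughput = 2955483 / 300
throughput = 9851.61 requests/second

9851.61 requests/second


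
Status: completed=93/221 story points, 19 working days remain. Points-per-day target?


Formula: Required rate = Remaining points / Days left
Remaining = 221 - 93 = 128 points
Required rate = 128 / 19 = 6.74 points/day

6.74 points/day


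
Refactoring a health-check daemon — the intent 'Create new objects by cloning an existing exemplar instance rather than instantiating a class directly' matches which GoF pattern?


This matches the Prototype pattern

Prototype


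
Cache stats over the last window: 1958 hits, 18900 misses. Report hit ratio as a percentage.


Formula: hit rate = hits / (hits + misses) * 100
hit rate = 1958 / (1958 + 18900) * 100
hit rate = 1958 / 20858 * 100
hit rate = 9.39%

9.39%


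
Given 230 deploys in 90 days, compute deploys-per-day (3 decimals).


Formula: deployments per day = releases / days
= 230 / 90
= 2.556 deploys/day
(equivalently, 17.89 deploys/week)

2.556 deploys/day


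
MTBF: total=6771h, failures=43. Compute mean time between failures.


Formula: MTBF = Total operating time / Number of failures
MTBF = 6771 / 43
MTBF = 157.47 hours

157.47 hours


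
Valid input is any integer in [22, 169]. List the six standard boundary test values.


Range: [22, 169]
Boundaries: just below min, min, min+1, max-1, max, just above max
Values: [21, 22, 23, 168, 169, 170]

[21, 22, 23, 168, 169, 170]


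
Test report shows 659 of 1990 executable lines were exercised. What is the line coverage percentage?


Coverage = covered / total * 100
Coverage = 659 / 1990 * 100
Coverage = 33.12%

33.12%


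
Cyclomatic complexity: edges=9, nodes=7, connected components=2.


Formula: V(G) = E - N + 2P
V(G) = 9 - 7 + 2*2
V(G) = 2 + 4
V(G) = 6

6


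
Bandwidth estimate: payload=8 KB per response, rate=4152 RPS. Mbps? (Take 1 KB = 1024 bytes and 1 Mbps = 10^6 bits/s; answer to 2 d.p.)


Formula: Mbps = payload_bytes * RPS * 8 / 1e6
Payload per request = 8 KB = 8 * 1024 = 8192 bytes
Total bytes/sec = 8192 * 4152 = 34013184
Total bits/sec = 34013184 * 8 = 272105472
Mbps = 272105472 / 1e6 = 272.11

272.11 Mbps


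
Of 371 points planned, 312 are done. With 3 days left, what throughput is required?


Formula: Required rate = Remaining points / Days left
Remaining = 371 - 312 = 59 points
Required rate = 59 / 3 = 19.67 points/day

19.67 points/day


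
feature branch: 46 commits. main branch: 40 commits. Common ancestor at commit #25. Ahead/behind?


Common ancestor: commit #25
feature commits after divergence: 46 - 25 = 21
main commits after divergence: 40 - 25 = 15
feature is 21 commits ahead of main
main is 15 commits ahead of feature

feature ahead: 21, main ahead: 15


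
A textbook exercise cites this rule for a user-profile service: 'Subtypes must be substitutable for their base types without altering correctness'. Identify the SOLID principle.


This describes the Liskov Substitution Principle (LSP)

Liskov Substitution Principle (LSP)


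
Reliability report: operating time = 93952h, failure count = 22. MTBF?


Formula: MTBF = Total operating time / Number of failures
MTBF = 93952 / 22
MTBF = 4270.55 hours

4270.55 hours


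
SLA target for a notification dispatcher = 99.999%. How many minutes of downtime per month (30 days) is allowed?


Formula: allowed downtime = period * (100 - SLA) / 100
Period (month (30 days)) = 43200 minutes
Unavailability fraction = (100 - 99.999) / 100
Allowed downtime = 43200 * (100 - 99.999) / 100
Allowed downtime = 0.432 minutes

0.432 minutes


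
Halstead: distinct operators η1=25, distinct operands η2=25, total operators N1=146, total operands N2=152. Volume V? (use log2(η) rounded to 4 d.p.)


Formula: V = N * log2(η), where N = N1 + N2 and η = η1 + η2
η = 25 + 25 = 50
N = 146 + 152 = 298
log2(50) ≈ 5.6439
V = 298 * 5.6439 = 1681.88

1681.88


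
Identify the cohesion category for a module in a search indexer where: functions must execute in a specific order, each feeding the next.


Reasoning: Output of one is input to next
Type: Sequential cohesion

Sequential cohesion


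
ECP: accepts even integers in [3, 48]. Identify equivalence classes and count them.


Constraint: even integers in [3, 48]
Class 1: x < 3 — out-of-range invalid
Class 2: x in [3,48] but odd — wrong type invalid
Class 3: x in [3,48] and even — valid
Class 4: x > 48 — out-of-range invalid
Total equivalence classes: 4

4 equivalence classes


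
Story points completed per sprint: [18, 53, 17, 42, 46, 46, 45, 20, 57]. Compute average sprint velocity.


Formula: Avg velocity = Total points / Number of sprints
Points: [18, 53, 17, 42, 46, 46, 45, 20, 57]
Sum = 18 + 53 + 17 + 42 + 46 + 46 + 45 + 20 + 57 = 344
Avg velocity = 344 / 9 = 38.22 points/sprint

38.22 points/sprint


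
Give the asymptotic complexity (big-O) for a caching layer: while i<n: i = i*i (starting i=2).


Reasoning: squaring drives double-exponential growth; iterations ~ log log n
Complexity: O(log log n)

O(log log n)


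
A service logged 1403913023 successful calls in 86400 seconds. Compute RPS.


Formula: throughput = requests / seconds
throughput = 1403913023 / 86400
throughput = 16248.99 requests/second

16248.99 requests/second


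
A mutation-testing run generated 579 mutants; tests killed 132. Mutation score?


Mutation score = killed / total * 100
Mutation score = 132 / 579 * 100
Mutation score = 22.8%

22.8%


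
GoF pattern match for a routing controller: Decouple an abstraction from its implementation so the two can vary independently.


This matches the Bridge pattern

Bridge


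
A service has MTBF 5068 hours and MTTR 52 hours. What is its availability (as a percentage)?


Availability = MTBF / (MTBF + MTTR)
Availability = 5068 / (5068 + 52)
Availability = 5068 / 5120
Availability = 98.9844%

98.9844%


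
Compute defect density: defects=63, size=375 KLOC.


Defect density = defects / KLOC
Defect density = 63 / 375
Defect density = 0.168 defects/KLOC

0.168 defects/KLOC


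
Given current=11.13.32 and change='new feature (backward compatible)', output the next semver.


Current: 11.13.32
Change category: 'new feature (backward compatible)' → minor bump
SemVer rule: minor bump → increment MINOR, reset PATCH to 0 (MAJOR unchanged)
New: 11.14.0

11.14.0


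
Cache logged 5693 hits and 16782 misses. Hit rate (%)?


Formula: hit rate = hits / (hits + misses) * 100
hit rate = 5693 / (5693 + 16782) * 100
hit rate = 5693 / 22475 * 100
hit rate = 25.33%

25.33%


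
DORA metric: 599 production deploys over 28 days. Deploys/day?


Formula: deployments per day = releases / days
= 599 / 28
= 21.393 deploys/day
(equivalently, 149.75 deploys/week)

21.393 deploys/day


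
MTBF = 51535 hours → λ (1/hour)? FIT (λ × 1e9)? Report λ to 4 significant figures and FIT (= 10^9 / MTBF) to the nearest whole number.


Formula: λ = 1 / MTBF; FIT = λ × 1e9 = 1e9 / MTBF
λ = 1 / 51535 ≈ 1.940e-05 failures/hour
FIT = 1e9 / 51535 ≈ 19404 failures per 1e9 hours (nearest whole number)

λ = 1.940e-05 /h, FIT = 19404


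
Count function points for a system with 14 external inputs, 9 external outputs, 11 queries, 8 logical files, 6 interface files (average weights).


UFP = EI*4 + EO*5 + EQ*4 + ILF*10 + EIF*7
UFP = 14*4 + 9*5 + 11*4 + 8*10 + 6*7
UFP = 56 + 45 + 44 + 80 + 42
UFP = 267

267


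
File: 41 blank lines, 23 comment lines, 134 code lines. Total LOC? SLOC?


Total LOC = blank + comment + code
Total LOC = 41 + 23 + 134 = 198
SLOC (source only) = code = 134

Total LOC: 198, SLOC: 134


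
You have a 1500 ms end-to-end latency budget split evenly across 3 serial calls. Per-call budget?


Formula: per_stage = total_budget / stages
per_stage = 1500 / 3
per_stage = 500.0 ms

500.0 ms


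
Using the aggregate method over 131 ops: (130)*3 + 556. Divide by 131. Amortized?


Formula: Amortized cost = Total cost / Operations
Total cost = (130 * 3) + (1 * 556)
Total cost = 390 + 556 = 946
Amortized = 946 / 131 = 7.2214

7.2214


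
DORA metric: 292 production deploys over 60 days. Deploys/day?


Formula: deployments per day = releases / days
= 292 / 60
= 4.867 deploys/day
(equivalently, 34.07 deploys/week)

4.867 deploys/day


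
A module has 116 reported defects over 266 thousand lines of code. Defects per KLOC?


Defect density = defects / KLOC
Defect density = 116 / 266
Defect density = 0.436 defects/KLOC

0.436 defects/KLOC


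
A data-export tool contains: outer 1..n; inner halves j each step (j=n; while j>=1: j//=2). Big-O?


Reasoning: n times log n
Complexity: O(n log n)

O(n log n)


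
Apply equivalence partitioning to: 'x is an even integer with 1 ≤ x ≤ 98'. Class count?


Constraint: even integers in [1, 98]
Class 1: x < 1 — out-of-range invalid
Class 2: x in [1,98] but odd — wrong type invalid
Class 3: x in [1,98] and even — valid
Class 4: x > 98 — out-of-range invalid
Total equivalence classes: 4

4 equivalence classes


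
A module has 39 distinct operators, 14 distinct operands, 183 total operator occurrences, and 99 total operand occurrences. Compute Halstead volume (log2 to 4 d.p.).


Formula: V = N * log2(η), where N = N1 + N2 and η = η1 + η2
η = 39 + 14 = 53
N = 183 + 99 = 282
log2(53) ≈ 5.7279
V = 282 * 5.7279 = 1615.27

1615.27


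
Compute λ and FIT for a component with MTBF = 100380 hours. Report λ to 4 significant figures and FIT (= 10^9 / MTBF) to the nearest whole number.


Formula: λ = 1 / MTBF; FIT = λ × 1e9 = 1e9 / MTBF
λ = 1 / 100380 ≈ 9.962e-06 failures/hour
FIT = 1e9 / 100380 ≈ 9962 failures per 1e9 hours (nearest whole number)

λ = 9.962e-06 /h, FIT = 9962


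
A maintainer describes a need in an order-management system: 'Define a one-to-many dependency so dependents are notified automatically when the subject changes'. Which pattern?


This matches the Observer pattern

Observer


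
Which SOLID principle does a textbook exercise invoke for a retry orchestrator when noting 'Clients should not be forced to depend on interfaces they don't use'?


This describes the Interface Segregation Principle (ISP)

Interface Segregation Principle (ISP)


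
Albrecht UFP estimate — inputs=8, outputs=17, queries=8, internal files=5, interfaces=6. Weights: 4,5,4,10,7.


UFP = EI*4 + EO*5 + EQ*4 + ILF*10 + EIF*7
UFP = 8*4 + 17*5 + 8*4 + 5*10 + 6*7
UFP = 32 + 85 + 32 + 50 + 42
UFP = 241

241


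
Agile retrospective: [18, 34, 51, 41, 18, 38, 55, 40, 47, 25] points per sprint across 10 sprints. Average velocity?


Formula: Avg velocity = Total points / Number of sprints
Points: [18, 34, 51, 41, 18, 38, 55, 40, 47, 25]
Sum = 18 + 34 + 51 + 41 + 18 + 38 + 55 + 40 + 47 + 25 = 367
Avg velocity = 367 / 10 = 36.7 points/sprint

36.7 points/sprint


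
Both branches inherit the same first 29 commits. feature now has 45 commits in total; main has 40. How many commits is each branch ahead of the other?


Common ancestor: commit #29
feature commits after divergence: 45 - 29 = 16
main commits after divergence: 40 - 29 = 11
feature is 16 commits ahead of main
main is 11 commits ahead of feature

feature ahead: 16, main ahead: 11


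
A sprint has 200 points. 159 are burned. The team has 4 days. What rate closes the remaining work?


Formula: Required rate = Remaining points / Days left
Remaining = 200 - 159 = 41 points
Required rate = 41 / 4 = 10.25 points/day

10.25 points/day


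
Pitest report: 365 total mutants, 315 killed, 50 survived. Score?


Mutation score = killed / total * 100
Mutation score = 315 / 365 * 100
Mutation score = 86.3%

86.3%


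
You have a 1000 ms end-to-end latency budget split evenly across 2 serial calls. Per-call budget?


Formula: per_stage = total_budget / stages
per_stage = 1000 / 2
per_stage = 500.0 ms

500.0 ms


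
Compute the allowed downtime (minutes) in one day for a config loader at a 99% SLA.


Formula: allowed downtime = period * (100 - SLA) / 100
Period (day) = 1440 minutes
Unavailability fraction = (100 - 99.0) / 100
Allowed downtime = 1440 * (100 - 99.0) / 100
Allowed downtime = 14.4 minutes

14.4 minutes


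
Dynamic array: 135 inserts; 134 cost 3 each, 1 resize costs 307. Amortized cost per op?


Formula: Amortized cost = Total cost / Operations
Total cost = (134 * 3) + (1 * 307)
Total cost = 402 + 307 = 709
Amortized = 709 / 135 = 5.2519

5.2519


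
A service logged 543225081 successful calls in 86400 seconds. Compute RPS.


Formula: throughput = requests / seconds
throughput = 543225081 / 86400
throughput = 6287.33 requests/second

6287.33 requests/second


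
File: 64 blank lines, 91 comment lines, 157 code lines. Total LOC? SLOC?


Total LOC = blank + comment + code
Total LOC = 64 + 91 + 157 = 312
SLOC (source only) = code = 157

Total LOC: 312, SLOC: 157


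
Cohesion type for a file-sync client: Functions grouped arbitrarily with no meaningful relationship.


Reasoning: Worst: random grouping
Type: Coincidental cohesion

Coincidental cohesion


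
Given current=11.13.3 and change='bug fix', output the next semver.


Current: 11.13.3
Change category: 'bug fix' → patch bump
SemVer rule: patch bump → increment PATCH (MAJOR and MINOR unchanged)
New: 11.13.4

11.13.4


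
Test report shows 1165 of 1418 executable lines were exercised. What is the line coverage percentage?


Coverage = covered / total * 100
Coverage = 1165 / 1418 * 100
Coverage = 82.16%

82.16%


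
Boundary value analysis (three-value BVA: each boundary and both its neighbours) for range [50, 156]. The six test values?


Range: [50, 156]
Boundaries: just below min, min, min+1, max-1, max, just above max
Values: [49, 50, 51, 155, 156, 157]

[49, 50, 51, 155, 156, 157]


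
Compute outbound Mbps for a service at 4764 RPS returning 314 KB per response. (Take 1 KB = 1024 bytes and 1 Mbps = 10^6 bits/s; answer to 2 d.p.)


Formula: Mbps = payload_bytes * RPS * 8 / 1e6
Payload per request = 314 KB = 314 * 1024 = 321536 bytes
Total bytes/sec = 321536 * 4764 = 1531797504
Total bits/sec = 1531797504 * 8 = 12254380032
Mbps = 12254380032 / 1e6 = 12254.38

12254.38 Mbps


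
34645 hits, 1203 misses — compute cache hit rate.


Formula: hit rate = hits / (hits + misses) * 100
hit rate = 34645 / (34645 + 1203) * 100
hit rate = 34645 / 35848 * 100
hit rate = 96.64%

96.64%


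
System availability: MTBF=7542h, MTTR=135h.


Availability = MTBF / (MTBF + MTTR)
Availability = 7542 / (7542 + 135)
Availability = 7542 / 7677
Availability = 98.2415%

98.2415%


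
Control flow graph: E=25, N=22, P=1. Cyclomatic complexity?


Formula: V(G) = E - N + 2P
V(G) = 25 - 22 + 2*1
V(G) = 3 + 2
V(G) = 5

5


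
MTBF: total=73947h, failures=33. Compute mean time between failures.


Formula: MTBF = Total operating time / Number of failures
MTBF = 73947 / 33
MTBF = 2240.82 hours

2240.82 hours


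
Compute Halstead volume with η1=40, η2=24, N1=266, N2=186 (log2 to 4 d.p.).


Formula: V = N * log2(η), where N = N1 + N2 and η = η1 + η2
η = 40 + 24 = 64
N = 266 + 186 = 452
log2(64) ≈ 6.0000
V = 452 * 6.0000 = 2712.00

2712.00


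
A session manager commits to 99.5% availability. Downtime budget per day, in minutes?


Formula: allowed downtime = period * (100 - SLA) / 100
Period (day) = 1440 minutes
Unavailability fraction = (100 - 99.5) / 100
Allowed downtime = 1440 * (100 - 99.5) / 100
Allowed downtime = 7.2 minutes

7.2 minutes


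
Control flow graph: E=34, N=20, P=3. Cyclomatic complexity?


Formula: V(G) = E - N + 2P
V(G) = 34 - 20 + 2*3
V(G) = 14 + 6
V(G) = 20

20


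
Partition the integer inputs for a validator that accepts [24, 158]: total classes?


Valid range: [24, 158]
Class 1: x < 24 — invalid
Class 2: 24 ≤ x ≤ 158 — valid
Class 3: x > 158 — invalid
Total equivalence classes: 3

3 equivalence classes


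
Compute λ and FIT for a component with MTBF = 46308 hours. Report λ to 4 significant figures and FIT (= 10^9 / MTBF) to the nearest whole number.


Formula: λ = 1 / MTBF; FIT = λ × 1e9 = 1e9 / MTBF
λ = 1 / 46308 ≈ 2.159e-05 failures/hour
FIT = 1e9 / 46308 ≈ 21595 failures per 1e9 hours (nearest whole number)

λ = 2.159e-05 /h, FIT = 21595


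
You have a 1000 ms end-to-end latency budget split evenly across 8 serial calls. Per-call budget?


Formula: per_stage = total_budget / stages
per_stage = 1000 / 8
per_stage = 125.0 ms

125.0 ms


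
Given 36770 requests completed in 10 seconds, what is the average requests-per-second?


Formula: throughput = requests / seconds
throughput = 36770 / 10
throughput = 3677.0 requests/second

3677.0 requests/second


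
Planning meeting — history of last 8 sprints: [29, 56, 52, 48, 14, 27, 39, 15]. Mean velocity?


Formula: Avg velocity = Total points / Number of sprints
Points: [29, 56, 52, 48, 14, 27, 39, 15]
Sum = 29 + 56 + 52 + 48 + 14 + 27 + 39 + 15 = 280
Avg velocity = 280 / 8 = 35.0 points/sprint

35.0 points/sprint


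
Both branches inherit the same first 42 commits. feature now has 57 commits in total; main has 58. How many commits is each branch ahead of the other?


Common ancestor: commit #42
feature commits after divergence: 57 - 42 = 15
main commits after divergence: 58 - 42 = 16
feature is 15 commits ahead of main
main is 16 commits ahead of feature

feature ahead: 15, main ahead: 16


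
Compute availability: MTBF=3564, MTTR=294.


Availability = MTBF / (MTBF + MTTR)
Availability = 3564 / (3564 + 294)
Availability = 3564 / 3858
Availability = 92.3795%

92.3795%


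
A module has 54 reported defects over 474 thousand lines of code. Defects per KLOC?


Defect density = defects / KLOC
Defect density = 54 / 474
Defect density = 0.114 defects/KLOC

0.114 defects/KLOC


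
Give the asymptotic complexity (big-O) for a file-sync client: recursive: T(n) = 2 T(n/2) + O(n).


Reasoning: master theorem case 2 (merge-sort recurrence)
Complexity: O(n log n)

O(n log n)


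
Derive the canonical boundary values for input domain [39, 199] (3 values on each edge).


Range: [39, 199]
Boundaries: just below min, min, min+1, max-1, max, just above max
Values: [38, 39, 40, 198, 199, 200]

[38, 39, 40, 198, 199, 200]


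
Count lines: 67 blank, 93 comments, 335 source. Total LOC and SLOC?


Total LOC = blank + comment + code
Total LOC = 67 + 93 + 335 = 495
SLOC (source only) = code = 335

Total LOC: 495, SLOC: 335


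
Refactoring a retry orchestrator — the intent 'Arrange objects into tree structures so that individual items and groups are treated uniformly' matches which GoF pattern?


This matches the Composite pattern

Composite


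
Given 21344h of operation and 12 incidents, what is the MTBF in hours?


Formula: MTBF = Total operating time / Number of failures
MTBF = 21344 / 12
MTBF = 1778.67 hours

1778.67 hours


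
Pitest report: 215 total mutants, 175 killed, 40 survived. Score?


Mutation score = killed / total * 100
Mutation score = 175 / 215 * 100
Mutation score = 81.4%

81.4%


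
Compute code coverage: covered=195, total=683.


Coverage = covered / total * 100
Coverage = 195 / 683 * 100
Coverage = 28.55%

28.55%


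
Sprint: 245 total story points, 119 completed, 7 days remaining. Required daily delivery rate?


Formula: Required rate = Remaining points / Days left
Remaining = 245 - 119 = 126 points
Required rate = 126 / 7 = 18.0 points/day

18.0 points/day


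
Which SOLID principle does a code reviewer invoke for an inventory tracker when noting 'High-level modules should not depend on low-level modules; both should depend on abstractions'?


This describes the Dependency Inversion Principle (DIP)

Dependency Inversion Principle (DIP)


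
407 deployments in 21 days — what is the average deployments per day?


Formula: deployments per day = releases / days
= 407 / 21
= 19.381 deploys/day
(equivalently, 135.67 deploys/week)

19.381 deploys/day


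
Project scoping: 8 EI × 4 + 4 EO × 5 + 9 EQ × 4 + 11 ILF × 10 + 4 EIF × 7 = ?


UFP = EI*4 + EO*5 + EQ*4 + ILF*10 + EIF*7
UFP = 8*4 + 4*5 + 9*4 + 11*10 + 4*7
UFP = 32 + 20 + 36 + 110 + 28
UFP = 226

226


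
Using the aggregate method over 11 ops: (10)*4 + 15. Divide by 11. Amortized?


Formula: Amortized cost = Total cost / Operations
Total cost = (10 * 4) + (1 * 15)
Total cost = 40 + 15 = 55
Amortized = 55 / 11 = 5.0

5.0


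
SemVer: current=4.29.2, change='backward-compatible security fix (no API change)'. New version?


Current: 4.29.2
Change category: 'backward-compatible security fix (no API change)' → patch bump
SemVer rule: patch bump → increment PATCH (MAJOR and MINOR unchanged)
New: 4.29.3

4.29.3


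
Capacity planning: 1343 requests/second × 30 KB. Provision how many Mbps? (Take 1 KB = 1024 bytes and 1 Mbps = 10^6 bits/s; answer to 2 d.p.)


Formula: Mbps = payload_bytes * RPS * 8 / 1e6
Payload per request = 30 KB = 30 * 1024 = 30720 bytes
Total bytes/sec = 30720 * 1343 = 41256960
Total bits/sec = 41256960 * 8 = 330055680
Mbps = 330055680 / 1e6 = 330.06

330.06 Mbps


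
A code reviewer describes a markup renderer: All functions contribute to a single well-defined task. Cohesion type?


Reasoning: Best: single purpose
Type: Functional cohesion

Functional cohesion


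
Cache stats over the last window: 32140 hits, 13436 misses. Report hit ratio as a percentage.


Formula: hit rate = hits / (hits + misses) * 100
hit rate = 32140 / (32140 + 13436) * 100
hit rate = 32140 / 45576 * 100
hit rate = 70.52%

70.52%


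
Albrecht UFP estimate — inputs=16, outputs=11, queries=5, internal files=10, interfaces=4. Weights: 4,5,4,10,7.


UFP = EI*4 + EO*5 + EQ*4 + ILF*10 + EIF*7
UFP = 16*4 + 11*5 + 5*4 + 10*10 + 4*7
UFP = 64 + 55 + 20 + 100 + 28
UFP = 267

267


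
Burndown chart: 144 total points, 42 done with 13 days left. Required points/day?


Formula: Required rate = Remaining points / Days left
Remaining = 144 - 42 = 102 points
Required rate = 102 / 13 = 7.85 points/day

7.85 points/day


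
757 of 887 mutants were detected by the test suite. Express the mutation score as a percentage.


Mutation score = killed / total * 100
Mutation score = 757 / 887 * 100
Mutation score = 85.34%

85.34%


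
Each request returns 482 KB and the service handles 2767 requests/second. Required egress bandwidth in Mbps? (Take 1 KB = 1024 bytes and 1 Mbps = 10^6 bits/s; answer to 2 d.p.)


Formula: Mbps = payload_bytes * RPS * 8 / 1e6
Payload per request = 482 KB = 482 * 1024 = 493568 bytes
Total bytes/sec = 493568 * 2767 = 1365702656
Total bits/sec = 1365702656 * 8 = 10925621248
Mbps = 10925621248 / 1e6 = 10925.62

10925.62 Mbps


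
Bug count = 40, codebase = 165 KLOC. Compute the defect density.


Defect density = defects / KLOC
Defect density = 40 / 165
Defect density = 0.242 defects/KLOC

0.242 defects/KLOC


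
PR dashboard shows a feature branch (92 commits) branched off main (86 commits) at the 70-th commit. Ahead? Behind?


Common ancestor: commit #70
feature commits after divergence: 92 - 70 = 22
main commits after divergence: 86 - 70 = 16
feature is 22 commits ahead of main
main is 16 commits ahead of feature

feature ahead: 22, main ahead: 16


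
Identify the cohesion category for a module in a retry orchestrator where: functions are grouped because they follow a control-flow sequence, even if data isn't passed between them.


Reasoning: Grouped by order of execution within a routine, not by data flow
Type: Procedural cohesion

Procedural cohesion


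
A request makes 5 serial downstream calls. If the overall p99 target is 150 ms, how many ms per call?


Formula: per_stage = total_budget / stages
per_stage = 150 / 5
per_stage = 30.0 ms

30.0 ms


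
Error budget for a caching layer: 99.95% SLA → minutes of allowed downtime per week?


Formula: allowed downtime = period * (100 - SLA) / 100
Period (week) = 10080 minutes
Unavailability fraction = (100 - 99.95) / 100
Allowed downtime = 10080 * (100 - 99.95) / 100
Allowed downtime = 5.04 minutes

5.04 minutes


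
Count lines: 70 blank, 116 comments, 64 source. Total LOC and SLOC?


Total LOC = blank + comment + code
Total LOC = 70 + 116 + 64 = 250
SLOC (source only) = code = 64

Total LOC: 250, SLOC: 64


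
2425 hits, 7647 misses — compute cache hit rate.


Formula: hit rate = hits / (hits + misses) * 100
hit rate = 2425 / (2425 + 7647) * 100
hit rate = 2425 / 10072 * 100
hit rate = 24.08%

24.08%


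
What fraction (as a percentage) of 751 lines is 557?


Coverage = covered / total * 100
Coverage = 557 / 751 * 100
Coverage = 74.17%

74.17%


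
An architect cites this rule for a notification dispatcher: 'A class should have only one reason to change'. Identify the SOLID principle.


This describes the Single Responsibility Principle (SRP)

Single Responsibility Principle (SRP)


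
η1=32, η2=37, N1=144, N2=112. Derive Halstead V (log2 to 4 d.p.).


Formula: V = N * log2(η), where N = N1 + N2 and η = η1 + η2
η = 32 + 37 = 69
N = 144 + 112 = 256
log2(69) ≈ 6.1085
V = 256 * 6.1085 = 1563.78

1563.78


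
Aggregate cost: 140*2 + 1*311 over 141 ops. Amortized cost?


Formula: Amortized cost = Total cost / Operations
Total cost = (140 * 2) + (1 * 311)
Total cost = 280 + 311 = 591
Amortized = 591 / 141 = 4.1915

4.1915


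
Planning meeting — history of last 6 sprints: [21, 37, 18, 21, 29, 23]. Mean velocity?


Formula: Avg velocity = Total points / Number of sprints
Points: [21, 37, 18, 21, 29, 23]
Sum = 21 + 37 + 18 + 21 + 29 + 23 = 149
Avg velocity = 149 / 6 = 24.83 points/sprint

24.83 points/sprint


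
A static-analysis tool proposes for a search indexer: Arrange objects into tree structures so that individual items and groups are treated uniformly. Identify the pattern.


This matches the Composite pattern

Composite


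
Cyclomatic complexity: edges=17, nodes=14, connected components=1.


Formula: V(G) = E - N + 2P
V(G) = 17 - 14 + 2*1
V(G) = 3 + 2
V(G) = 5

5


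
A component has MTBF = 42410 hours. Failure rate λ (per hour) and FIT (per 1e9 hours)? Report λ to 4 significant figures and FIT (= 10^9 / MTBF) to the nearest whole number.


Formula: λ = 1 / MTBF; FIT = λ × 1e9 = 1e9 / MTBF
λ = 1 / 42410 ≈ 2.358e-05 failures/hour
FIT = 1e9 / 42410 ≈ 23579 failures per 1e9 hours (nearest whole number)

λ = 2.358e-05 /h, FIT = 23579


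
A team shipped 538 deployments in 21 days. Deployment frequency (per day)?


Formula: deployments per day = releases / days
= 538 / 21
= 25.619 deploys/day
(equivalently, 179.33 deploys/week)

25.619 deploys/day


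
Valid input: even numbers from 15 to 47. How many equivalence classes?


Constraint: even integers in [15, 47]
Class 1: x < 15 — out-of-range invalid
Class 2: x in [15,47] but odd — wrong type invalid
Class 3: x in [15,47] and even — valid
Class 4: x > 47 — out-of-range invalid
Total equivalence classes: 4

4 equivalence classes


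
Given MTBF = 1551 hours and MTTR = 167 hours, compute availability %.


Availability = MTBF / (MTBF + MTTR)
Availability = 1551 / (1551 + 167)
Availability = 1551 / 1718
Availability = 90.2794%

90.2794%


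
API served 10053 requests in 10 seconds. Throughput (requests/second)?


Formula: throughput = requests / seconds
throughput = 10053 / 10
throughput = 1005.3 requests/second

1005.3 requests/second


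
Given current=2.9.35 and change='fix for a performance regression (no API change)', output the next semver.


Current: 2.9.35
Change category: 'fix for a performance regression (no API change)' → patch bump
SemVer rule: patch bump → increment PATCH (MAJOR and MINOR unchanged)
New: 2.9.36

2.9.36


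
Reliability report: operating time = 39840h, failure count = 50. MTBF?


Formula: MTBF = Total operating time / Number of failures
MTBF = 39840 / 50
MTBF = 796.8 hours

796.8 hours


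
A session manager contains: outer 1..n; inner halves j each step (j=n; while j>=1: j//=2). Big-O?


Reasoning: n times log n
Complexity: O(n log n)

O(n log n)


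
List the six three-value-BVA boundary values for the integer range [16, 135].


Range: [16, 135]
Boundaries: just below min, min, min+1, max-1, max, just above max
Values: [15, 16, 17, 134, 135, 136]

[15, 16, 17, 134, 135, 136]


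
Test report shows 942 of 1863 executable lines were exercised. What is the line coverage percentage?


Coverage = covered / total * 100
Coverage = 942 / 1863 * 100
Coverage = 50.56%

50.56%


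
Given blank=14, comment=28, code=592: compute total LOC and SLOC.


Total LOC = blank + comment + code
Total LOC = 14 + 28 + 592 = 634
SLOC (source only) = code = 592

Total LOC: 634, SLOC: 592


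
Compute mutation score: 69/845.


Mutation score = killed / total * 100
Mutation score = 69 / 845 * 100
Mutation score = 8.17%

8.17%


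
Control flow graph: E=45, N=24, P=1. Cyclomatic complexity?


Formula: V(G) = E - N + 2P
V(G) = 45 - 24 + 2*1
V(G) = 21 + 2
V(G) = 23

23


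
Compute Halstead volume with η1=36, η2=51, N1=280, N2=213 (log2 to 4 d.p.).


Formula: V = N * log2(η), where N = N1 + N2 and η = η1 + η2
η = 36 + 51 = 87
N = 280 + 213 = 493
log2(87) ≈ 6.4429
V = 493 * 6.4429 = 3176.35

3176.35


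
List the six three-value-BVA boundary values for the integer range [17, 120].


Range: [17, 120]
Boundaries: just below min, min, min+1, max-1, max, just above max
Values: [16, 17, 18, 119, 120, 121]

[16, 17, 18, 119, 120, 121]


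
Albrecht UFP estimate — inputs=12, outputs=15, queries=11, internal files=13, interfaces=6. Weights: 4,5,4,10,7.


UFP = EI*4 + EO*5 + EQ*4 + ILF*10 + EIF*7
UFP = 12*4 + 15*5 + 11*4 + 13*10 + 6*7
UFP = 48 + 75 + 44 + 130 + 42
UFP = 339

339


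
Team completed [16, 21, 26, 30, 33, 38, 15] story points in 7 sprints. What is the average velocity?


Formula: Avg velocity = Total points / Number of sprints
Points: [16, 21, 26, 30, 33, 38, 15]
Sum = 16 + 21 + 26 + 30 + 33 + 38 + 15 = 179
Avg velocity = 179 / 7 = 25.57 points/sprint

25.57 points/sprint


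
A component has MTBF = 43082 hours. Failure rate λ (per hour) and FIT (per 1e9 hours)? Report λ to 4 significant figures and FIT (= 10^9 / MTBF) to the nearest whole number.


Formula: λ = 1 / MTBF; FIT = λ × 1e9 = 1e9 / MTBF
λ = 1 / 43082 ≈ 2.321e-05 failures/hour
FIT = 1e9 / 43082 ≈ 23212 failures per 1e9 hours (nearest whole number)

λ = 2.321e-05 /h, FIT = 23212


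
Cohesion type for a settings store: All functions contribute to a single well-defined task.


Reasoning: Best: single purpose
Type: Functional cohesion

Functional cohesion


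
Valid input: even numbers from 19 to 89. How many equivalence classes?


Constraint: even integers in [19, 89]
Class 1: x < 19 — out-of-range invalid
Class 2: x in [19,89] but odd — wrong type invalid
Class 3: x in [19,89] and even — valid
Class 4: x > 89 — out-of-range invalid
Total equivalence classes: 4

4 equivalence classes


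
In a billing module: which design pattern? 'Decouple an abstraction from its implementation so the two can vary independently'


This matches the Bridge pattern

Bridge


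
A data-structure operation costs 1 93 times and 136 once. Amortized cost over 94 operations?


Formula: Amortized cost = Total cost / Operations
Total cost = (93 * 1) + (1 * 136)
Total cost = 93 + 136 = 229
Amortized = 229 / 94 = 2.4362

2.4362


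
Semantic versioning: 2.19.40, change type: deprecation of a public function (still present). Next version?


Current: 2.19.40
Change category: 'deprecation of a public function (still present)' → minor bump
SemVer rule: minor bump → increment MINOR, reset PATCH to 0 (MAJOR unchanged)
New: 2.20.0

2.20.0


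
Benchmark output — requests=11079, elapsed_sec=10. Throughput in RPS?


Formula: throughput = requests / seconds
throughput = 11079 / 10
throughput = 1107.9 requests/second

1107.9 requests/second


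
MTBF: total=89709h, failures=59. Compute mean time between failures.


Formula: MTBF = Total operating time / Number of failures
MTBF = 89709 / 59
MTBF = 1520.49 hours

1520.49 hours


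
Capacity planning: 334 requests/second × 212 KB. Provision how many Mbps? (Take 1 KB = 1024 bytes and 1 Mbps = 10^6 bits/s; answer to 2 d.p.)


Formula: Mbps = payload_bytes * RPS * 8 / 1e6
Payload per request = 212 KB = 212 * 1024 = 217088 bytes
Total bytes/sec = 217088 * 334 = 72507392
Total bits/sec = 72507392 * 8 = 580059136
Mbps = 580059136 / 1e6 = 580.06

580.06 Mbps


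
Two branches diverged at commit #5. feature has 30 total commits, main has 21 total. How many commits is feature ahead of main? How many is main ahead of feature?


Common ancestor: commit #5
feature commits after divergence: 30 - 5 = 25
main commits after divergence: 21 - 5 = 16
feature is 25 commits ahead of main
main is 16 commits ahead of feature

feature ahead: 25, main ahead: 16
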